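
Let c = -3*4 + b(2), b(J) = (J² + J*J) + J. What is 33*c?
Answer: -66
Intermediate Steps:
b(J) = J + 2*J² (b(J) = (J² + J²) + J = 2*J² + J = J + 2*J²)
c = -2 (c = -3*4 + 2*(1 + 2*2) = -12 + 2*(1 + 4) = -12 + 2*5 = -12 + 10 = -2)
33*c = 33*(-2) = -66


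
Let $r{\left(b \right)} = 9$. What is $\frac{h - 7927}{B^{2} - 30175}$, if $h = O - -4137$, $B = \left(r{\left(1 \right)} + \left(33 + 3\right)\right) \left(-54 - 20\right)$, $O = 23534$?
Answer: $\frac{19744}{11058725} \approx 0.0017854$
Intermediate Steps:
$B = -3330$ ($B = \left(9 + \left(33 + 3\right)\right) \left(-54 - 20\right) = \left(9 + 36\right) \left(-74\right) = 45 \left(-74\right) = -3330$)
$h = 27671$ ($h = 23534 - -4137 = 23534 + 4137 = 27671$)
$\frac{h - 7927}{B^{2} - 30175} = \frac{27671 - 7927}{\left(-3330\right)^{2} - 30175} = \frac{19744}{11088900 - 30175} = \frac{19744}{11058725}$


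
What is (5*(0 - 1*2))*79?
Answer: -790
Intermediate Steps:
(5*(0 - 1*2))*79 = (5*(0 - 2))*79 = (5*(-2))*79 = -10*79 = -790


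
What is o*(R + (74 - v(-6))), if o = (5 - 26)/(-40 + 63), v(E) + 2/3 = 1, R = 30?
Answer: -2177/23 ≈ -94.652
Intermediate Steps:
v(E) = 1/3 (v(E) = -2/3 + 1 = 1/3)
o = -21/23 ≈ -0.91304
o*(R + (74 - v(-6))) = -21*(30 + (74 - 1*1/3))/23 = -21*(30 + (74 - 1/3))/23 = -21*(30 + 221/3)/23 = -21/23*311/3 = -2177/23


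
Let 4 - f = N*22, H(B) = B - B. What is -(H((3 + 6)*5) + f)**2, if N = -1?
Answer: -676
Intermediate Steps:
H(B) = 0
f = 26 (f = 4 - (-1)*22 = 4 - 1*(-22) = 4 + 22 = 26)
-(H((3 + 6)*5) + f)**2 = -(0 + 26)**2 = -1*26**2 = -1*676 = -676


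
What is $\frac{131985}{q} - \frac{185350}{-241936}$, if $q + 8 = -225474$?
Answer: $\frac{2465291435}{13638053288} \approx 0.18077$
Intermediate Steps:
$q = -225482$ ($q = -8 - 225474 = -225482$)
$\frac{131985}{q} - \frac{185350}{-241936} = \frac{131985}{-225482} - \frac{185350}{-241936} = 131985 \left(- \frac{1}{225482}\right) - - \frac{92675}{120968} = - \frac{131985}{225482} + \frac{92675}{120968} = \frac{2465291435}{13638053288}$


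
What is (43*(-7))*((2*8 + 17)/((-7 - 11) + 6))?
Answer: 3311/4 ≈ 827.75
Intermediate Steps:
(43*(-7))*((2*8 + 17)/((-7 - 11) + 6)) = -301*(16 + 17)/(-18 + 6) = -9933/(-12) = -9933*(-1)/12 = -301*(-11/4) = 3311/4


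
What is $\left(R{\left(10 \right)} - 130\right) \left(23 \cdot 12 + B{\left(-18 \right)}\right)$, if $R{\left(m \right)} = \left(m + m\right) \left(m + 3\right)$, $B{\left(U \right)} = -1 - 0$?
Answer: $35750$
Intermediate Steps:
$B{\left(U \right)} = -1$ ($B{\left(U \right)} = -1 + 0 = -1$)
$R{\left(m \right)} = 2 m \left(3 + m\right)$
$\left(R{\left(10 \right)} - 130\right) \left(23 \cdot 12 + B{\left(-18 \right)}\right) = \left(2 \cdot 10 \left(3 + 10\right) - 130\right) \left(23 \cdot 12 - 1\right) = \left(2 \cdot 10 \cdot 13 - 130\right) \left(276 - 1\right) = \left(260 - 130\right) 275 = 130 \cdot 275 = 35750$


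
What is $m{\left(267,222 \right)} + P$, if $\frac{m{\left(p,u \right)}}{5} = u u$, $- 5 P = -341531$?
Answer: $\frac{1573631}{5} \approx 3.1473 \cdot 10^{5}$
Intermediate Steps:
$P = \frac{341531}{5}$ ($P = \left(- \frac{1}{5}\right) \left(-341531\right) = \frac{341531}{5} \approx 68306.0$)
$m{\left(p,u \right)} = 5 u^{2}$ ($m{\left(p,u \right)} = 5 u u = 5 u^{2}$)
$m{\left(267,222 \right)} + P = 5 \cdot 222^{2} + \frac{341531}{5} = 5 \cdot 49284 + \frac{341531}{5} = 246420 + \frac{341531}{5} = \frac{1573631}{5}$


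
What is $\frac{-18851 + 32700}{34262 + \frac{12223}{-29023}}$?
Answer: $\frac{401939527}{994373803} \approx 0.40421$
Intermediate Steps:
$\frac{-18851 + 32700}{34262 + \frac{12223}{-29023}} = \frac{13849}{34262 + 12223 \left(- \frac{1}{29023}\right)} = \frac{13849}{34262 - \frac{12223}{29023}} = \frac{13849}{\frac{994373803}{29023}} = 13849 \cdot \frac{29023}{994373803} = \frac{401939527}{994373803}$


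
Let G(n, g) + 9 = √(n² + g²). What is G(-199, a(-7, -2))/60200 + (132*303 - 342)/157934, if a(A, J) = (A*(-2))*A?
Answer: 170410671/679116200 + √49205/60200 ≈ 0.25461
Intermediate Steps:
a(A, J) = -2*A² (a(A, J) = (-2*A)*A = -2*A²)
G(n, g) = -9 + √(g² + n²) (G(n, g) = -9 + √(n² + g²) = -9 + √(g² + n²))
G(-199, a(-7, -2))/60200 + (132*303 - 342)/157934 = (-9 + √((-2*(-7)²)² + (-199)²))/60200 + (132*303 - 342)/157934 = (-9 + √((-2*49)² + 39601))*(1/60200) + (39996 - 342)*(1/157934) = (-9 + √((-98)² + 39601))*(1/60200) + 39654*(1/157934) = (-9 + √(9604 + 39601))*(1/60200) + 19827/78967 = (-9 + √49205)*(1/60200) + 19827/78967 = (-9/60200 + √49205/60200) + 19827/78967 = 170410671/679116200 + √49205/60200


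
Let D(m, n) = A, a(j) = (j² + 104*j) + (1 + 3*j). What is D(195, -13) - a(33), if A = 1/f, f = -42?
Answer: -194083/42 ≈ -4621.0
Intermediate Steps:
a(j) = 1 + j² + 107*j
A = -1/42 (A = 1/(-42) = -1/42 ≈ -0.023810)
D(m, n) = -1/42
D(195, -13) - a(33) = -1/42 - (1 + 33² + 107*33) = -1/42 - (1 + 1089 + 3531) = -1/42 - 1*4621 = -1/42 - 4621 = -194083/42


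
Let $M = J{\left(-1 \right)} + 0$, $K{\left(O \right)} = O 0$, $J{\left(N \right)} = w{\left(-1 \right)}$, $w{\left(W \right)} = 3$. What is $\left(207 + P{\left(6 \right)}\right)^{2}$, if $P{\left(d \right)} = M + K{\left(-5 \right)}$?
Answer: $44100$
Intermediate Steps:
$J{\left(N \right)} = 3$
$K{\left(O \right)} = 0$
$M = 3$ ($M = 3 + 0 = 3$)
$P{\left(d \right)} = 3$ ($P{\left(d \right)} = 3 + 0 = 3$)
$\left(207 + P{\left(6 \right)}\right)^{2} = \left(207 + 3\right)^{2} = 210^{2} = 44100$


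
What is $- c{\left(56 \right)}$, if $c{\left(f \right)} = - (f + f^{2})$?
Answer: $3192$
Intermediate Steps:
$c{\left(f \right)} = - f - f^{2}$
$- c{\left(56 \right)} = - \left(-1\right) 56 \left(1 + 56\right) = - \left(-1\right) 56 \cdot 57 = \left(-1\right) \left(-3192\right) = 3192$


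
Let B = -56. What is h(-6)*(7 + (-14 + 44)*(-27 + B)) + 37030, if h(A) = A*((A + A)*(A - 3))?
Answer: 1646014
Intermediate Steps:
h(A) = 2*A**2*(-3 + A) (h(A) = A*((2*A)*(-3 + A)) = A*(2*A*(-3 + A)) = 2*A**2*(-3 + A))
h(-6)*(7 + (-14 + 44)*(-27 + B)) + 37030 = (2*(-6)**2*(-3 - 6))*(7 + (-14 + 44)*(-27 - 56)) + 37030 = (2*36*(-9))*(7 + 30*(-83)) + 37030 = -648*(7 - 2490) + 37030 = -648*(-2483) + 37030 = 1608984 + 37030 = 1646014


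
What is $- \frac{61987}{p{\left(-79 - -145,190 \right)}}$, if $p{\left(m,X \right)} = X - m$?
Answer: $- \frac{61987}{124} \approx -499.9$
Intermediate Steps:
$- \frac{61987}{p{\left(-79 - -145,190 \right)}} = - \frac{61987}{190 - \left(-79 - -145\right)} = - \frac{61987}{190 - \left(-79 + 145\right)} = - \frac{61987}{190 - 66} = - \frac{61987}{124}$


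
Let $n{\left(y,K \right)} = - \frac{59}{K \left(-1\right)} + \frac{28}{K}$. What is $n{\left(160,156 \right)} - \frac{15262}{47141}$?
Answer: $\frac{573465}{2451332} \approx 0.23394$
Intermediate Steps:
$n{\left(y,K \right)} = \frac{87}{K}$ ($n{\left(y,K \right)} = - \frac{59}{\left(-1\right) K} + \frac{28}{K} = - 59 \left(- \frac{1}{K}\right) + \frac{28}{K} = \frac{59}{K} + \frac{28}{K} = \frac{87}{K}$)
$n{\left(160,156 \right)} - \frac{15262}{47141} = \frac{87}{156} - \frac{15262}{47141} = 87 \cdot \frac{1}{156} - 15262 \cdot \frac{1}{47141} = \frac{29}{52} - \frac{15262}{47141} = \frac{573465}{2451332}$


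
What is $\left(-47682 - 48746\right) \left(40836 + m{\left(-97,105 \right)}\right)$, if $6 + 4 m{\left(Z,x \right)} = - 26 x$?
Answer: $-3871777056$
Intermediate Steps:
$m{\left(Z,x \right)} = - \frac{3}{2} - \frac{13 x}{2}$ ($m{\left(Z,x \right)} = - \frac{3}{2} + \frac{\left(-26\right) x}{4} = - \frac{3}{2} - \frac{13 x}{2}$)
$\left(-47682 - 48746\right) \left(40836 + m{\left(-97,105 \right)}\right) = \left(-47682 - 48746\right) \left(40836 - 684\right) = - 96428 \left(40836 - 684\right) = \left(-96428\right) 40152 = -3871777056$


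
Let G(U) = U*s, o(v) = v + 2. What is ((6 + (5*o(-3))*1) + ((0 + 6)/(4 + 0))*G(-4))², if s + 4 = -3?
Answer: 1849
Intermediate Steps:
s = -7 (s = -4 - 3 = -7)
o(v) = 2 + v
G(U) = -7*U (G(U) = U*(-7) = -7*U)
((6 + (5*o(-3))*1) + ((0 + 6)/(4 + 0))*G(-4))² = ((6 + (5*(2 - 3))*1) + ((0 + 6)/(4 + 0))*(-7*(-4)))² = ((6 + (5*(-1))*1) + (6/4)*28)² = ((6 - 5*1) + (6*(¼))*28)² = ((6 - 5) + (3/2)*28)² = (1 + 42)² = 43² = 1849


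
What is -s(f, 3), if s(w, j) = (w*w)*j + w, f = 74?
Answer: -16502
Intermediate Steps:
s(w, j) = w + j*w² (s(w, j) = w²*j + w = j*w² + w = w + j*w²)
-s(f, 3) = -74*(1 + 3*74) = -74*(1 + 222) = -74*223 = -1*16502 = -16502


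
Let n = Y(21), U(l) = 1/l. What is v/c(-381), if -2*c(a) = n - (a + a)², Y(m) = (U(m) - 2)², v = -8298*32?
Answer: -234202752/256062323 ≈ -0.91463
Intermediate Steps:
v = -265536
Y(m) = (-2 + 1/m)² (Y(m) = (1/m - 2)² = (-2 + 1/m)²)
n = 1681/441 (n = (-1 + 2*21)²/21² = (-1 + 42)²/441 = (1/441)*41² = (1/441)*1681 = 1681/441 ≈ 3.8118)
c(a) = -1681/882 + 2*a² (c(a) = -(1681/441 - (a + a)²)/2 = -(1681/441 - (2*a)²)/2 = -(1681/441 - 4*a²)/2 = -1681/882 + 2*a²)
v/c(-381) = -265536/(-1681/882 + 2*(-381)²) = -265536/(-1681/882 + 2*145161) = -265536/(-1681/882 + 290322) = -265536/256062323/882 = -265536*882/256062323 = -234202752/256062323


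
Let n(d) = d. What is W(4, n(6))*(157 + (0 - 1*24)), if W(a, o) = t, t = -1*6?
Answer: -798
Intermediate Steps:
t = -6
W(a, o) = -6
W(4, n(6))*(157 + (0 - 1*24)) = -6*(157 + (0 - 1*24)) = -6*(157 + (0 - 24)) = -6*(157 - 24) = -6*133 = -798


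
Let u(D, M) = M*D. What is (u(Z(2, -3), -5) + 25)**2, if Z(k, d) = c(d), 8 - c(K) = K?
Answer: 900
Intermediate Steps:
c(K) = 8 - K
Z(k, d) = 8 - d
u(D, M) = D*M
(u(Z(2, -3), -5) + 25)**2 = ((8 - 1*(-3))*(-5) + 25)**2 = ((8 + 3)*(-5) + 25)**2 = (11*(-5) + 25)**2 = (-55 + 25)**2 = (-30)**2 = 900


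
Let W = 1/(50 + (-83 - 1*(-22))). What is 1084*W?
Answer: -1084/11 ≈ -98.545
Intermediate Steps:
W = -1/11 (W = 1/(50 + (-83 + 22)) = 1/(50 - 61) = 1/(-11) = -1/11 ≈ -0.090909)
1084*W = 1084*(-1/11) = -1084/11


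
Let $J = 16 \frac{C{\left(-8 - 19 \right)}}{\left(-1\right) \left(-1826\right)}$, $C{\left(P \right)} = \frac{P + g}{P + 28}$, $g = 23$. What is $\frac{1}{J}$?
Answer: $- \frac{913}{32} \approx -28.531$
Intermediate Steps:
$C{\left(P \right)} = \frac{23 + P}{28 + P}$ ($C{\left(P \right)} = \frac{P + 23}{P + 28} = \frac{23 + P}{28 + P}$)
$J = - \frac{32}{913}$ ($J = 16 \frac{\frac{1}{28 - 27} \left(23 - 27\right)}{\left(-1\right) \left(-1826\right)} = 16 \frac{\frac{1}{28 - 27} \left(23 - 27\right)}{1826} = 16 \cdot 1^{-1} \left(-4\right) \frac{1}{1826} = 16 \cdot 1 \left(-4\right) \frac{1}{1826} = 16 \left(\left(-4\right) \frac{1}{1826}\right) = 16 \left(- \frac{2}{913}\right) = - \frac{32}{913} \approx -0.035049$)
$\frac{1}{J} = \frac{1}{- \frac{32}{913}} = - \frac{913}{32}$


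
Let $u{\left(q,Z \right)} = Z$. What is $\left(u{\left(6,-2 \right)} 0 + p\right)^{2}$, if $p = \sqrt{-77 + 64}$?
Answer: $-13$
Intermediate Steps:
$p = i \sqrt{13}$ ($p = \sqrt{-13} = i \sqrt{13} \approx 3.6056 i$)
$\left(u{\left(6,-2 \right)} 0 + p\right)^{2} = \left(\left(-2\right) 0 + i \sqrt{13}\right)^{2} = \left(0 + i \sqrt{13}\right)^{2} = \left(i \sqrt{13}\right)^{2} = -13$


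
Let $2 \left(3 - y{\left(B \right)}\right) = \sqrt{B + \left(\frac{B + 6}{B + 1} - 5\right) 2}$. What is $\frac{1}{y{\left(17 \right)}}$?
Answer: $\frac{54}{119} + \frac{3 \sqrt{86}}{119} \approx 0.68757$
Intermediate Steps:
$y{\left(B \right)} = 3 - \frac{\sqrt{-10 + B + \frac{2 \left(6 + B\right)}{1 + B}}}{2}$ ($y{\left(B \right)} = 3 - \frac{\sqrt{B + \left(\frac{B + 6}{B + 1} - 5\right) 2}}{2} = 3 - \frac{\sqrt{B + \left(\frac{6 + B}{1 + B} - 5\right) 2}}{2} = 3 - \frac{\sqrt{B + \left(-5 + \frac{6 + B}{1 + B}\right) 2}}{2} = 3 - \frac{\sqrt{B - \left(10 - \frac{2 \left(6 + B\right)}{1 + B}\right)}}{2} = 3 - \frac{\sqrt{-10 + B + \frac{2 \left(6 + B\right)}{1 + B}}}{2}$)
$\frac{1}{y{\left(17 \right)}} = \frac{1}{3 - \frac{\sqrt{\frac{2 + 17^{2} - 119}{1 + 17}}}{2}} = \frac{1}{3 - \frac{\sqrt{\frac{2 + 289 - 119}{18}}}{2}} = \frac{1}{3 - \frac{\sqrt{\frac{1}{18} \cdot 172}}{2}} = \frac{1}{3 - \frac{\sqrt{\frac{86}{9}}}{2}} = \frac{1}{3 - \frac{\frac{1}{3} \sqrt{86}}{2}} = \frac{1}{3 - \frac{\sqrt{86}}{6}}$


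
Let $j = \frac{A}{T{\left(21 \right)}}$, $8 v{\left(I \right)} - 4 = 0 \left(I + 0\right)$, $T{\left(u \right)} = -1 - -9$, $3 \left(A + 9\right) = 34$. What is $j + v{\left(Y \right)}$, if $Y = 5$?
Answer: $\frac{19}{24} \approx 0.79167$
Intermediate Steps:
$A = \frac{7}{3}$ ($A = -9 + \frac{1}{3} \cdot 34 = -9 + \frac{34}{3} = \frac{7}{3} \approx 2.3333$)
$T{\left(u \right)} = 8$ ($T{\left(u \right)} = -1 + 9 = 8$)
$v{\left(I \right)} = \frac{1}{2}$ ($v{\left(I \right)} = \frac{1}{2} + \frac{0 \left(I + 0\right)}{8} = \frac{1}{2} + \frac{0 I}{8} = \frac{1}{2} + \frac{1}{8} \cdot 0 = \frac{1}{2} + 0 = \frac{1}{2}$)
$j = \frac{7}{24}$ ($j = \frac{7}{3 \cdot 8} = \frac{7}{3} \cdot \frac{1}{8} = \frac{7}{24} \approx 0.29167$)
$j + v{\left(Y \right)} = \frac{7}{24} + \frac{1}{2} = \frac{19}{24}$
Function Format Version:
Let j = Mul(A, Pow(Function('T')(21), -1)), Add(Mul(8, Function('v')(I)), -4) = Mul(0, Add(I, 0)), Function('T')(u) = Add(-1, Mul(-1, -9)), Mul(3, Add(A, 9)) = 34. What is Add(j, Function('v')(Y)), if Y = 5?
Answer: Rational(19, 24) ≈ 0.79167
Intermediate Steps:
A = Rational(7, 3) (A = Add(-9, Mul(Rational(1, 3), 34)) = Add(-9, Rational(34, 3)) = Rational(7, 3) ≈ 2.3333)
Function('T')(u) = 8 (Function('T')(u) = Add(-1, 9) = 8)
Function('v')(I) = Rational(1, 2) (Function('v')(I) = Add(Rational(1, 2), Mul(Rational(1, 8), Mul(0, Add(I, 0)))) = Add(Rational(1, 2), Mul(Rational(1, 8), Mul(0, I))) = Add(Rational(1, 2), Mul(Rational(1, 8), 0)) = Add(Rational(1, 2), 0) = Rational(1, 2))
j = Rational(7, 24) (j = Mul(Rational(7, 3), Pow(8, -1)) = Mul(Rational(7, 3), Rational(1, 8)) = Rational(7, 24) ≈ 0.29167)
Add(j, Function('v')(Y)) = Add(Rational(7, 24), Rational(1, 2)) = Rational(19, 24)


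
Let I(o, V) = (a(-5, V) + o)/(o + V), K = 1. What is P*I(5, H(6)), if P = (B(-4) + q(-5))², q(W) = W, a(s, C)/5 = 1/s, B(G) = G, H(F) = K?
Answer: 54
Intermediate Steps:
H(F) = 1
a(s, C) = 5/s
I(o, V) = (-1 + o)/(V + o) (I(o, V) = (5/(-5) + o)/(o + V) = (5*(-⅕) + o)/(V + o) = (-1 + o)/(V + o))
P = 81 (P = (-4 - 5)² = (-9)² = 81)
P*I(5, H(6)) = 81*((-1 + 5)/(1 + 5)) = 81*(4/6) = 81*((⅙)*4) = 81*(⅔) = 54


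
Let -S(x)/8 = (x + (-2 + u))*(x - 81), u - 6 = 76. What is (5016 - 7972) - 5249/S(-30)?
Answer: -131251649/44400 ≈ -2956.1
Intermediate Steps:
u = 82 (u = 6 + 76 = 82)
S(x) = -8*(-81 + x)*(80 + x) (S(x) = -8*(x + (-2 + 82))*(x - 81) = -8*(x + 80)*(-81 + x) = -8*(80 + x)*(-81 + x) = -8*(-81 + x)*(80 + x))
(5016 - 7972) - 5249/S(-30) = (5016 - 7972) - 5249/(51840 - 8*(-30)² + 8*(-30)) = -2956 - 5249/(51840 - 8*900 - 240) = -2956 - 5249/(51840 - 7200 - 240) = -2956 - 5249/44400 = -131251649/44400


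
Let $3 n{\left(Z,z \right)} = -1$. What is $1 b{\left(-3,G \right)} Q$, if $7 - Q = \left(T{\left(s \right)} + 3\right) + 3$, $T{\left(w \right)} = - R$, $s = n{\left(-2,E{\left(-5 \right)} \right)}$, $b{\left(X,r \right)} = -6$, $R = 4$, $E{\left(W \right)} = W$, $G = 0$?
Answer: $-30$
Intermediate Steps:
$n{\left(Z,z \right)} = - \frac{1}{3}$ ($n{\left(Z,z \right)} = \frac{1}{3} \left(-1\right) = - \frac{1}{3}$)
$s = - \frac{1}{3} \approx -0.33333$
$T{\left(w \right)} = -4$ ($T{\left(w \right)} = \left(-1\right) 4 = -4$)
$Q = 5$ ($Q = 7 - \left(\left(-4 + 3\right) + 3\right) = 7 - \left(-1 + 3\right) = 7 - 2 = 5$)
$1 b{\left(-3,G \right)} Q = 1 \left(-6\right) 5 = \left(-6\right) 5 = -30$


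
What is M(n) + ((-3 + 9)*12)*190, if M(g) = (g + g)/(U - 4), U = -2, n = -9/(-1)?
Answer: 13677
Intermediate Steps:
n = 9 (n = -9*(-1) = 9)
M(g) = -g/3 (M(g) = (g + g)/(-2 - 4) = (2*g)/(-6) = (2*g)*(-⅙) = -g/3)
M(n) + ((-3 + 9)*12)*190 = -⅓*9 + ((-3 + 9)*12)*190 = -3 + (6*12)*190 = -3 + 72*190 = -3 + 13680 = 13677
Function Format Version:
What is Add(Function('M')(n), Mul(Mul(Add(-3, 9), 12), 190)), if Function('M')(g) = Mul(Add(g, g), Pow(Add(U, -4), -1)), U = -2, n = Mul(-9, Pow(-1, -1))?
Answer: 13677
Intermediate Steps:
n = 9 (n = Mul(-9, -1) = 9)
Function('M')(g) = Mul(Rational(-1, 3), g) (Function('M')(g) = Mul(Add(g, g), Pow(Add(-2, -4), -1)) = Mul(Mul(2, g), Pow(-6, -1)) = Mul(Mul(2, g), Rational(-1, 6)) = Mul(Rational(-1, 3), g))
Add(Function('M')(n), Mul(Mul(Add(-3, 9), 12), 190)) = Add(Mul(Rational(-1, 3), 9), Mul(Mul(Add(-3, 9), 12), 190)) = Add(-3, Mul(Mul(6, 12), 190)) = Add(-3, Mul(72, 190)) = Add(-3, 13680) = 13677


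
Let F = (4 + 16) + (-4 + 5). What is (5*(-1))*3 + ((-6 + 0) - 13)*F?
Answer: -414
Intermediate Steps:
F = 21 (F = 20 + 1 = 21)
(5*(-1))*3 + ((-6 + 0) - 13)*F = (5*(-1))*3 + ((-6 + 0) - 13)*21 = -5*3 + (-6 - 13)*21 = -15 - 19*21 = -15 - 399 = -414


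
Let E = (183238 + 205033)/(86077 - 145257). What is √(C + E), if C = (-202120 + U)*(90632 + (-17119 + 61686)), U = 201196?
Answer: I*√109379366498425045/29590 ≈ 11177.0*I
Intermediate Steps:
E = -388271/59180 (E = 388271/(-59180) = 388271*(-1/59180) = -388271/59180 ≈ -6.5609)
C = -124923876 (C = (-202120 + 201196)*(90632 + (-17119 + 61686)) = -924*(90632 + 44567) = -924*135199 = -124923876)
√(C + E) = √(-124923876 - 388271/59180) = √(-7392995369951/59180) = I*√109379366498425045/29590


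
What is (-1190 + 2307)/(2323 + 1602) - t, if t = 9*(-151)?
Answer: 5335192/3925 ≈ 1359.3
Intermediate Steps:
t = -1359
(-1190 + 2307)/(2323 + 1602) - t = (-1190 + 2307)/(2323 + 1602) - 1*(-1359) = 1117/3925 + 1359 = 5335192/3925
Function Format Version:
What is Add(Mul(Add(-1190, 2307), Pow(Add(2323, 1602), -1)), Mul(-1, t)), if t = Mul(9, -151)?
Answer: Rational(5335192, 3925) ≈ 1359.3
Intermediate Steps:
t = -1359
Add(Mul(Add(-1190, 2307), Pow(Add(2323, 1602), -1)), Mul(-1, t)) = Add(Mul(Add(-1190, 2307), Pow(Add(2323, 1602), -1)), Mul(-1, -1359)) = Add(Mul(1117, Pow(3925, -1)), 1359) = Add(Mul(1117, Rational(1, 3925)), 1359) = Add(Rational(1117, 3925), 1359) = Rational(5335192, 3925)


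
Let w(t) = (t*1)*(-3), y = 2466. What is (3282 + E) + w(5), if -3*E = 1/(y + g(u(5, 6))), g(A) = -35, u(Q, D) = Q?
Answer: 23826230/7293 ≈ 3267.0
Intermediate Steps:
w(t) = -3*t (w(t) = t*(-3) = -3*t)
E = -1/7293 (E = -1/(3*(2466 - 35)) = -1/3/2431 = -1/3*1/2431 = -1/7293 ≈ -0.00013712)
(3282 + E) + w(5) = (3282 - 1/7293) - 3*5 = 23935625/7293 - 15 = 23826230/7293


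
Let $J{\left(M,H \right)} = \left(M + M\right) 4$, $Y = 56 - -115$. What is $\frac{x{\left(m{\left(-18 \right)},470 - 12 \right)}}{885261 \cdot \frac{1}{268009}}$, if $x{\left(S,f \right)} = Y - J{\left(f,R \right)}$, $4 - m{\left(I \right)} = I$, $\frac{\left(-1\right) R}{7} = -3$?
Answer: $- \frac{936155437}{885261} \approx -1057.5$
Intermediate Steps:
$R = 21$ ($R = \left(-7\right) \left(-3\right) = 21$)
$Y = 171$ ($Y = 56 + 115 = 171$)
$m{\left(I \right)} = 4 - I$
$J{\left(M,H \right)} = 8 M$ ($J{\left(M,H \right)} = 2 M 4 = 8 M$)
$x{\left(S,f \right)} = 171 - 8 f$
$\frac{x{\left(m{\left(-18 \right)},470 - 12 \right)}}{885261 \cdot \frac{1}{268009}} = \frac{171 - 8 \left(470 - 12\right)}{885261 \cdot \frac{1}{268009}} = \frac{171 - 3664}{\frac{885261}{268009}} = \left(171 - 3664\right) \frac{268009}{885261} = \left(-3493\right) \frac{268009}{885261} = - \frac{936155437}{885261}$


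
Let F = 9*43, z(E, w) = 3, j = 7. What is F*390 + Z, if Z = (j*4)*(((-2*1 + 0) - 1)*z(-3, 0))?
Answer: 150678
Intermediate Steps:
F = 387
Z = -252 (Z = (7*4)*(((-2*1 + 0) - 1)*3) = 28*(((-2 + 0) - 1)*3) = 28*((-2 - 1)*3) = 28*(-3*3) = 28*(-9) = -252)
F*390 + Z = 387*390 - 252 = 150930 - 252 = 150678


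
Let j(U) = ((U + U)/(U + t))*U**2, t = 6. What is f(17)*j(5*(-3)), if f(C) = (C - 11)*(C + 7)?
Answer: 108000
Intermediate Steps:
f(C) = (-11 + C)*(7 + C)
j(U) = 2*U**3/(6 + U) (j(U) = ((U + U)/(U + 6))*U**2 = ((2*U)/(6 + U))*U**2 = (2*U/(6 + U))*U**2 = 2*U**3/(6 + U))
f(17)*j(5*(-3)) = (-77 + 17**2 - 4*17)*(2*(5*(-3))**3/(6 + 5*(-3))) = (-77 + 289 - 68)*(2*(-15)**3/(6 - 15)) = 144*(2*(-3375)/(-9)) = 144*(2*(-3375)*(-1/9)) = 144*750 = 108000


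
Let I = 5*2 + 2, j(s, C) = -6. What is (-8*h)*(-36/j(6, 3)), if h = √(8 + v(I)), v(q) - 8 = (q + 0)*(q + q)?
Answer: -192*√19 ≈ -836.91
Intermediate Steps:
I = 12 (I = 10 + 2 = 12)
v(q) = 8 + 2*q² (v(q) = 8 + (q + 0)*(q + q) = 8 + q*(2*q) = 8 + 2*q²)
h = 4*√19 (h = √(8 + (8 + 2*12²)) = √(8 + (8 + 2*144)) = √(8 + (8 + 288)) = √(8 + 296) = √304 = 4*√19 ≈ 17.436)
(-8*h)*(-36/j(6, 3)) = (-32*√19)*(-36/(-6)) = (-32*√19)*(-36*(-⅙)) = -32*√19*6 = -192*√19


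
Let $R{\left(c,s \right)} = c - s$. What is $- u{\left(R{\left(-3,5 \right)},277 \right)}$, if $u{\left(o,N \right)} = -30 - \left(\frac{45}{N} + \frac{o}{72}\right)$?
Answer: $\frac{74918}{2493} \approx 30.051$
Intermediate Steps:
$u{\left(o,N \right)} = -30 - \frac{45}{N} - \frac{o}{72}$ ($u{\left(o,N \right)} = -30 - \left(\frac{45}{N} + o \frac{1}{72}\right) = -30 - \left(\frac{45}{N} + \frac{o}{72}\right) = -30 - \frac{45}{N} - \frac{o}{72}$)
$- u{\left(R{\left(-3,5 \right)},277 \right)} = - (-30 - \frac{45}{277} - \frac{-3 - 5}{72}) = - (-30 - \frac{45}{277} - - \frac{1}{9}) = - (-30 - \frac{45}{277} + \frac{1}{9}) = \left(-1\right) \left(- \frac{74918}{2493}\right) = \frac{74918}{2493}$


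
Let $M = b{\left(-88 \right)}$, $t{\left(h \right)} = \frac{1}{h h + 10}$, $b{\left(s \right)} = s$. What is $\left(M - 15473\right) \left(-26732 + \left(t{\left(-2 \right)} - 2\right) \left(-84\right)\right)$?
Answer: $413455770$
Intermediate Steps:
$t{\left(h \right)} = \frac{1}{10 + h^{2}}$ ($t{\left(h \right)} = \frac{1}{h^{2} + 10} = \frac{1}{10 + h^{2}}$)
$M = -88$
$\left(M - 15473\right) \left(-26732 + \left(t{\left(-2 \right)} - 2\right) \left(-84\right)\right) = \left(-88 - 15473\right) \left(-26732 + \left(\frac{1}{10 + \left(-2\right)^{2}} - 2\right) \left(-84\right)\right) = - 15561 \left(-26732 + \left(\frac{1}{10 + 4} - 2\right) \left(-84\right)\right) = - 15561 \left(-26732 + \left(\frac{1}{14} - 2\right) \left(-84\right)\right) = - 15561 \left(-26732 - -162\right) = - 15561 \left(-26732 + 162\right) = \left(-15561\right) \left(-26570\right) = 413455770$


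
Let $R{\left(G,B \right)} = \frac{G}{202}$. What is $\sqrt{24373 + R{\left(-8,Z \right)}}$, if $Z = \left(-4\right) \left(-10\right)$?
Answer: $\frac{\sqrt{248628569}}{101} \approx 156.12$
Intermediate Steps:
$Z = 40$
$R{\left(G,B \right)} = \frac{G}{202}$ ($R{\left(G,B \right)} = G \frac{1}{202} = \frac{G}{202}$)
$\sqrt{24373 + R{\left(-8,Z \right)}} = \sqrt{24373 + \frac{1}{202} \left(-8\right)} = \sqrt{24373 - \frac{4}{101}} = \sqrt{\frac{2461669}{101}} = \frac{\sqrt{248628569}}{101}$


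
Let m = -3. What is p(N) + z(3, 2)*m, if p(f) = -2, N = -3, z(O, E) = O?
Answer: -11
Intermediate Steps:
p(N) + z(3, 2)*m = -2 + 3*(-3) = -2 - 9 = -11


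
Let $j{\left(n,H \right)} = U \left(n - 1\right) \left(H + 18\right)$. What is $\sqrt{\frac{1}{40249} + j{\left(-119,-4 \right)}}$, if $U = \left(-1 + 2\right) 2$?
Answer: $\frac{i \sqrt{5443139483111}}{40249} \approx 57.966 i$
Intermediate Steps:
$U = 2$ ($U = 1 \cdot 2 = 2$)
$j{\left(n,H \right)} = 2 \left(-1 + n\right) \left(18 + H\right)$ ($j{\left(n,H \right)} = 2 \left(n - 1\right) \left(H + 18\right) = 2 \left(-1 + n\right) \left(18 + H\right)$)
$\sqrt{\frac{1}{40249} + j{\left(-119,-4 \right)}} = \sqrt{\frac{1}{40249} + \left(-36 - -8 + 36 \left(-119\right) + 2 \left(-4\right) \left(-119\right)\right)} = \sqrt{\frac{1}{40249} + \left(-36 + 8 - 4284 + 952\right)} = \sqrt{\frac{1}{40249} - 3360} = \sqrt{- \frac{135236639}{40249}} = \frac{i \sqrt{5443139483111}}{40249}$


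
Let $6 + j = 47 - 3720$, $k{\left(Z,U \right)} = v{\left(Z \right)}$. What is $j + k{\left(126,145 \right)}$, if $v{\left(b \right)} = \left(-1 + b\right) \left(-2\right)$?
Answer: $-3929$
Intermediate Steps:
$v{\left(b \right)} = 2 - 2 b$
$k{\left(Z,U \right)} = 2 - 2 Z$
$j = -3679$ ($j = -6 + \left(47 - 3720\right) = -6 - 3673 = -3679$)
$j + k{\left(126,145 \right)} = -3679 + \left(2 - 252\right) = -3679 - 250 = -3929$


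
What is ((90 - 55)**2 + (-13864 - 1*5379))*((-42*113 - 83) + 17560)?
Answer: -229387158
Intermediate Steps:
((90 - 55)**2 + (-13864 - 1*5379))*((-42*113 - 83) + 17560) = (35**2 + (-13864 - 5379))*((-4746 - 83) + 17560) = (1225 - 19243)*(-4829 + 17560) = -18018*12731 = -229387158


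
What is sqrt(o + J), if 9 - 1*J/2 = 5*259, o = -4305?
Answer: 23*I*sqrt(13) ≈ 82.928*I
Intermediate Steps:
J = -2572 (J = 18 - 10*259 = 18 - 2*1295 = 18 - 2590 = -2572)
sqrt(o + J) = sqrt(-4305 - 2572) = sqrt(-6877) = 23*I*sqrt(13)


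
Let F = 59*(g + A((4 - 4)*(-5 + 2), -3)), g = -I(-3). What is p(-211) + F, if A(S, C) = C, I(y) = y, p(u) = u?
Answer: -211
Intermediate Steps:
g = 3 (g = -1*(-3) = 3)
F = 0 (F = 59*(3 - 3) = 59*0 = 0)
p(-211) + F = -211 + 0 = -211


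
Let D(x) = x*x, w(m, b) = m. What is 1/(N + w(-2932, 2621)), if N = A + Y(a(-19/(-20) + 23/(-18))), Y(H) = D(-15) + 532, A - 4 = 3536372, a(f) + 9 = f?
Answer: 1/3534201 ≈ 2.8295e-7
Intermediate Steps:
a(f) = -9 + f
D(x) = x²
A = 3536376 (A = 4 + 3536372 = 3536376)
Y(H) = 757 (Y(H) = (-15)² + 532 = 225 + 532 = 757)
N = 3537133 (N = 3536376 + 757 = 3537133)
1/(N + w(-2932, 2621)) = 1/(3537133 - 2932) = 1/3534201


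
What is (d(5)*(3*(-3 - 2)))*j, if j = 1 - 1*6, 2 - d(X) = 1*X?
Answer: -225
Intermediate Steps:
d(X) = 2 - X
j = -5 (j = 1 - 6 = -5)
(d(5)*(3*(-3 - 2)))*j = ((2 - 1*5)*(3*(-3 - 2)))*(-5) = ((2 - 5)*(3*(-5)))*(-5) = -3*(-15)*(-5) = 45*(-5) = -225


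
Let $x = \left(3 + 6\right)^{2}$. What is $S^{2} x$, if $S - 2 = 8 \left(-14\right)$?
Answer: $980100$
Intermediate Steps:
$x = 81$ ($x = 9^{2} = 81$)
$S = -110$ ($S = 2 + 8 \left(-14\right) = 2 - 112 = -110$)
$S^{2} x = \left(-110\right)^{2} \cdot 81 = 12100 \cdot 81 = 980100$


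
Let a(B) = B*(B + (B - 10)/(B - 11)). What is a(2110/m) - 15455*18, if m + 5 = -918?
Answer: -2906275538806030/10447205327 ≈ -2.7819e+5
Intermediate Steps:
m = -923 (m = -5 - 918 = -923)
a(B) = B*(B + (-10 + B)/(-11 + B))
a(2110/m) - 15455*18 = (2110/(-923))*(-10 + (2110/(-923))**2 - 21100/(-923))/(-11 + 2110/(-923)) - 15455*18 = (2110*(-1/923))*(-10 + (2110*(-1/923))**2 - 21100*(-1)/923)/(-11 + 2110*(-1/923)) - 278190 = -2110*(-10 + (-2110/923)**2 - 10*(-2110/923))/(923*(-11 - 2110/923)) - 278190 = -2110*(-10 + 4452100/851929 + 21100/923)/(923*(-12263/923)) - 278190 = -2110/923*(-923/12263)*15408110/851929 - 278190 = 32511112100/10447205327 - 278190 = -2906275538806030/10447205327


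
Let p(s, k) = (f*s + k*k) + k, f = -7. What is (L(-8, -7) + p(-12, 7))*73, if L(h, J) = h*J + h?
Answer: 13724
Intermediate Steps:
L(h, J) = h + J*h (L(h, J) = J*h + h = h + J*h)
p(s, k) = k + k² - 7*s (p(s, k) = (-7*s + k*k) + k = (-7*s + k²) + k = (k² - 7*s) + k = k + k² - 7*s)
(L(-8, -7) + p(-12, 7))*73 = (-8*(1 - 7) + (7 + 7² - 7*(-12)))*73 = (-8*(-6) + (7 + 49 + 84))*73 = (48 + 140)*73 = 188*73 = 13724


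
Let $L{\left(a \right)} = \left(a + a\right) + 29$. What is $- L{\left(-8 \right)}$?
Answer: $-13$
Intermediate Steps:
$L{\left(a \right)} = 29 + 2 a$ ($L{\left(a \right)} = 2 a + 29 = 29 + 2 a$)
$- L{\left(-8 \right)} = - (29 + 2 \left(-8\right)) = - (29 - 16) = \left(-1\right) 13 = -13$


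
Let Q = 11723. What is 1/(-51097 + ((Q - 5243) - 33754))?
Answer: -1/78371 ≈ -1.2760e-5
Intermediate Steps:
1/(-51097 + ((Q - 5243) - 33754)) = 1/(-51097 + ((11723 - 5243) - 33754)) = 1/(-51097 + (6480 - 33754)) = 1/(-51097 - 27274) = 1/(-78371) = -1/78371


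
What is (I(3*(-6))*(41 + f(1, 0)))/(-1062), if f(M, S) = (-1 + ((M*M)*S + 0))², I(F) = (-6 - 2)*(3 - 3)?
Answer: 0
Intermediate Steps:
I(F) = 0 (I(F) = -8*0 = 0)
f(M, S) = (-1 + S*M²)² (f(M, S) = (-1 + (M²*S + 0))² = (-1 + (S*M² + 0))² = (-1 + S*M²)²)
(I(3*(-6))*(41 + f(1, 0)))/(-1062) = (0*(41 + (-1 + 0*1²)²))/(-1062) = (0*(41 + (-1 + 0*1)²))*(-1/1062) = (0*(41 + (-1 + 0)²))*(-1/1062) = (0*(41 + (-1)²))*(-1/1062) = (0*(41 + 1))*(-1/1062) = (0*42)*(-1/1062) = 0*(-1/1062) = 0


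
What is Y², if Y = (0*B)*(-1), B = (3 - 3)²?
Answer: 0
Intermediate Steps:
B = 0 (B = 0² = 0)
Y = 0 (Y = (0*0)*(-1) = 0*(-1) = 0)
Y² = 0² = 0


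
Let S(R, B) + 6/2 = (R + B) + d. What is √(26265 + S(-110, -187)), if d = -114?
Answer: √25851 ≈ 160.78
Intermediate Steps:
S(R, B) = -117 + B + R (S(R, B) = -3 + ((R + B) - 114) = -3 + ((B + R) - 114) = -3 + (-114 + B + R) = -117 + B + R)
√(26265 + S(-110, -187)) = √(26265 + (-117 - 187 - 110)) = √(26265 - 414) = √25851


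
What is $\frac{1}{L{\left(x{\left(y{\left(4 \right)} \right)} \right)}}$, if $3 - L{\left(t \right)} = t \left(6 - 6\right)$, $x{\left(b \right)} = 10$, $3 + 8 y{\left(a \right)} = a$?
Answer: $\frac{1}{3} \approx 0.33333$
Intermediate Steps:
$y{\left(a \right)} = - \frac{3}{8} + \frac{a}{8}$
$L{\left(t \right)} = 3$ ($L{\left(t \right)} = 3 - t \left(6 - 6\right) = 3 - t 0 = 3 - 0 = 3 + 0 = 3$)
$\frac{1}{L{\left(x{\left(y{\left(4 \right)} \right)} \right)}} = \frac{1}{3}$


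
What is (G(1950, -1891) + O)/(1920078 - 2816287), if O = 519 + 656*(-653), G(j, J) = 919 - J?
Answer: 425039/896209 ≈ 0.47426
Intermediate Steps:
O = -427849 (O = 519 - 428368 = -427849)
(G(1950, -1891) + O)/(1920078 - 2816287) = ((919 - 1*(-1891)) - 427849)/(1920078 - 2816287) = ((919 + 1891) - 427849)/(-896209) = (2810 - 427849)*(-1/896209) = -425039*(-1/896209) = 425039/896209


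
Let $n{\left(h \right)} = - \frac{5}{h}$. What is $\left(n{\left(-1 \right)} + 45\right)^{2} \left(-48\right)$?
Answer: $-120000$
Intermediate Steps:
$\left(n{\left(-1 \right)} + 45\right)^{2} \left(-48\right) = \left(- \frac{5}{-1} + 45\right)^{2} \left(-48\right) = \left(\left(-5\right) \left(-1\right) + 45\right)^{2} \left(-48\right) = \left(5 + 45\right)^{2} \left(-48\right) = 50^{2} \left(-48\right) = 2500 \left(-48\right) = -120000$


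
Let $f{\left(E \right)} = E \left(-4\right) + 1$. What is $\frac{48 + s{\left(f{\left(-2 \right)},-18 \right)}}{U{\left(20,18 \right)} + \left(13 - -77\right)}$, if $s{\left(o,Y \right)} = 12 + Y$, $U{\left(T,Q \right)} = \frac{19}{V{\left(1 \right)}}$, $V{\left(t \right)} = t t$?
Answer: $\frac{42}{109} \approx 0.38532$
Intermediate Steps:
$V{\left(t \right)} = t^{2}$
$f{\left(E \right)} = 1 - 4 E$ ($f{\left(E \right)} = - 4 E + 1 = 1 - 4 E$)
$U{\left(T,Q \right)} = 19$ ($U{\left(T,Q \right)} = \frac{19}{1^{2}} = \frac{19}{1} = 19 \cdot 1 = 19$)
$\frac{48 + s{\left(f{\left(-2 \right)},-18 \right)}}{U{\left(20,18 \right)} + \left(13 - -77\right)} = \frac{48 + \left(12 - 18\right)}{19 + \left(13 - -77\right)} = \frac{48 - 6}{19 + \left(13 + 77\right)} = \frac{42}{19 + 90} = \frac{42}{109}$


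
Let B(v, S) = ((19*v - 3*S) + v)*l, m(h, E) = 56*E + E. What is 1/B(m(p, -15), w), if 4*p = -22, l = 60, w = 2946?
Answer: -1/1556280 ≈ -6.4256e-7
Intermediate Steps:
p = -11/2 (p = (¼)*(-22) = -11/2 ≈ -5.5000)
m(h, E) = 57*E
B(v, S) = -180*S + 1200*v (B(v, S) = ((19*v - 3*S) + v)*60 = ((-3*S + 19*v) + v)*60 = (-3*S + 20*v)*60 = -180*S + 1200*v)
1/B(m(p, -15), w) = 1/(-180*2946 + 1200*(57*(-15))) = 1/(-530280 + 1200*(-855)) = 1/(-530280 - 1026000) = 1/(-1556280) = -1/1556280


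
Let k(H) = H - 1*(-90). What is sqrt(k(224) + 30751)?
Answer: sqrt(31065) ≈ 176.25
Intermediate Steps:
k(H) = 90 + H (k(H) = H + 90 = 90 + H)
sqrt(k(224) + 30751) = sqrt((90 + 224) + 30751) = sqrt(314 + 30751) = sqrt(31065)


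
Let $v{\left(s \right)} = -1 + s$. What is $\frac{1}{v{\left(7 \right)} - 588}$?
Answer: $- \frac{1}{582} \approx -0.0017182$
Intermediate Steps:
$\frac{1}{v{\left(7 \right)} - 588} = \frac{1}{\left(-1 + 7\right) - 588} = \frac{1}{6 - 588} = \frac{1}{-582} = - \frac{1}{582}$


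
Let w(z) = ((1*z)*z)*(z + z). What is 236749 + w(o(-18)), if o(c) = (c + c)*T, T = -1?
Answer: 330061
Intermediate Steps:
o(c) = -2*c (o(c) = (c + c)*(-1) = (2*c)*(-1) = -2*c)
w(z) = 2*z³ (w(z) = (z*z)*(2*z) = z²*(2*z) = 2*z³)
236749 + w(o(-18)) = 236749 + 2*(-2*(-18))³ = 236749 + 2*36³ = 236749 + 2*46656 = 236749 + 93312 = 330061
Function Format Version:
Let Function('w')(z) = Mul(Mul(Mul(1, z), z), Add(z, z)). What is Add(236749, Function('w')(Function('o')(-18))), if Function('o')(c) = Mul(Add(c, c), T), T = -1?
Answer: 330061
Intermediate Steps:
Function('o')(c) = Mul(-2, c) (Function('o')(c) = Mul(Add(c, c), -1) = Mul(Mul(2, c), -1) = Mul(-2, c))
Function('w')(z) = Mul(2, Pow(z, 3)) (Function('w')(z) = Mul(Mul(z, z), Mul(2, z)) = Mul(Pow(z, 2), Mul(2, z)) = Mul(2, Pow(z, 3)))
Add(236749, Function('w')(Function('o')(-18))) = Add(236749, Mul(2, Pow(Mul(-2, -18), 3))) = Add(236749, Mul(2, Pow(36, 3))) = Add(236749, Mul(2, 46656)) = Add(236749, 93312) = 330061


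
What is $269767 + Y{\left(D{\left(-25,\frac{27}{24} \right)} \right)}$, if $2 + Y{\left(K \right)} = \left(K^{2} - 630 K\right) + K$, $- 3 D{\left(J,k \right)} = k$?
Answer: $\frac{17280065}{64} \approx 2.7 \cdot 10^{5}$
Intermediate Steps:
$D{\left(J,k \right)} = - \frac{k}{3}$
$Y{\left(K \right)} = -2 + K^{2} - 629 K$ ($Y{\left(K \right)} = -2 + \left(\left(K^{2} - 630 K\right) + K\right) = -2 + \left(K^{2} - 629 K\right) = -2 + K^{2} - 629 K$)
$269767 + Y{\left(D{\left(-25,\frac{27}{24} \right)} \right)} = 269767 - \left(2 - \frac{9}{64} + 629 \left(- \frac{1}{3}\right) \frac{27}{24}\right) = 269767 - \left(2 - \frac{9}{64} + 629 \left(- \frac{1}{3}\right) 27 \cdot \frac{1}{24}\right) = 269767 - \left(2 - \frac{9}{64} + 629 \left(- \frac{1}{3}\right) \frac{9}{8}\right) = 269767 - \left(- \frac{1871}{8} - \frac{9}{64}\right) = 269767 + \left(-2 + \frac{9}{64} + \frac{1887}{8}\right) = 269767 + \frac{14977}{64} = \frac{17280065}{64}$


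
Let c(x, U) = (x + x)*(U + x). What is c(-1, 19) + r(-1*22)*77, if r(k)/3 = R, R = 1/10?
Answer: -129/10 ≈ -12.900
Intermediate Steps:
R = ⅒ ≈ 0.10000
r(k) = 3/10 (r(k) = 3*(⅒) = 3/10)
c(x, U) = 2*x*(U + x) (c(x, U) = (2*x)*(U + x) = 2*x*(U + x))
c(-1, 19) + r(-1*22)*77 = 2*(-1)*(19 - 1) + (3/10)*77 = 2*(-1)*18 + 231/10 = -36 + 231/10 = -129/10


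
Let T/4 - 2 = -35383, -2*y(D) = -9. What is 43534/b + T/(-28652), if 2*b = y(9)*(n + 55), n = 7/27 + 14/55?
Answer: 104363603299/295251697 ≈ 353.47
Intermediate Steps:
y(D) = 9/2 (y(D) = -½*(-9) = 9/2)
n = 763/1485 (n = 7*(1/27) + 14*(1/55) = 7/27 + 14/55 = 763/1485 ≈ 0.51380)
T = -141524 (T = 8 + 4*(-35383) = 8 - 141532 = -141524)
b = 41219/330 (b = (9*(763/1485 + 55)/2)/2 = ((9/2)*(82438/1485))/2 = (½)*(41219/165) = 41219/330 ≈ 124.91)
43534/b + T/(-28652) = 43534/(41219/330) - 141524/(-28652) = 43534*(330/41219) - 141524*(-1/28652) = 14366220/41219 + 35381/7163 = 104363603299/295251697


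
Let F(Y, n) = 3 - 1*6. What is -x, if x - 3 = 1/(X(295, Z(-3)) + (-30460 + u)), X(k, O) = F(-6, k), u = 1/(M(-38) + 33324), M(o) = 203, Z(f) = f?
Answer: -3063965473/1021333000 ≈ -3.0000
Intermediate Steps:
F(Y, n) = -3 (F(Y, n) = 3 - 6 = -3)
u = 1/33527 (u = 1/(203 + 33324) = 1/33527 ≈ 2.9827e-5)
X(k, O) = -3
x = 3063965473/1021333000 (x = 3 + 1/(-3 + (-30460 + 1/33527)) = 3 + 1/(-3 - 1021232419/33527) = 3 + 1/(-1021333000/33527) = 3 - 33527/1021333000 = 3063965473/1021333000 ≈ 3.0000)
-x = -1*3063965473/1021333000 = -3063965473/1021333000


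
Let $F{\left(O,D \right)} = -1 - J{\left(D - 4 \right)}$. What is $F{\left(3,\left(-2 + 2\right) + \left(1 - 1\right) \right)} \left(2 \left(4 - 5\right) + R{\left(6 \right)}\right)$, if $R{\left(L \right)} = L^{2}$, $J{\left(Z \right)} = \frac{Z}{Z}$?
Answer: $-68$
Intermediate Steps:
$J{\left(Z \right)} = 1$
$F{\left(O,D \right)} = -2$ ($F{\left(O,D \right)} = -1 - 1 = -2$)
$F{\left(3,\left(-2 + 2\right) + \left(1 - 1\right) \right)} \left(2 \left(4 - 5\right) + R{\left(6 \right)}\right) = - 2 \left(2 \left(4 - 5\right) + 6^{2}\right) = - 2 \left(2 \left(-1\right) + 36\right) = - 2 \left(-2 + 36\right) = \left(-2\right) 34 = -68$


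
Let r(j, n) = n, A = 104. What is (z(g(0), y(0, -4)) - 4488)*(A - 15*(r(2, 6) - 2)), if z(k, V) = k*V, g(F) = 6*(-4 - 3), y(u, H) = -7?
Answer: -184536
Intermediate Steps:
g(F) = -42 (g(F) = 6*(-7) = -42)
z(k, V) = V*k
(z(g(0), y(0, -4)) - 4488)*(A - 15*(r(2, 6) - 2)) = (-7*(-42) - 4488)*(104 - 15*(6 - 2)) = (294 - 4488)*(104 - 15*4) = -4194*(104 - 60) = -4194*44 = -184536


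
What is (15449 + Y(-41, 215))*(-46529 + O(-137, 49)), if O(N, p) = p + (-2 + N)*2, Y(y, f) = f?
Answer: -732417312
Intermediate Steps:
O(N, p) = -4 + p + 2*N (O(N, p) = p + (-4 + 2*N) = -4 + p + 2*N)
(15449 + Y(-41, 215))*(-46529 + O(-137, 49)) = (15449 + 215)*(-46529 + (-4 + 49 + 2*(-137))) = 15664*(-46529 + (-4 + 49 - 274)) = 15664*(-46529 - 229) = 15664*(-46758) = -732417312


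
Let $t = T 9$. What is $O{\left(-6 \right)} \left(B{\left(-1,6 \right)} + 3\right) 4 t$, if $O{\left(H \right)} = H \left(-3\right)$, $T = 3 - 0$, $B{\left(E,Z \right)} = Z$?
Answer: $17496$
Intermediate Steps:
$T = 3$ ($T = 3 + 0 = 3$)
$t = 27$ ($t = 3 \cdot 9 = 27$)
$O{\left(H \right)} = - 3 H$
$O{\left(-6 \right)} \left(B{\left(-1,6 \right)} + 3\right) 4 t = \left(-3\right) \left(-6\right) \left(6 + 3\right) 4 \cdot 27 = 18 \cdot 9 \cdot 4 \cdot 27 = 18 \cdot 36 \cdot 27 = 648 \cdot 27 = 17496$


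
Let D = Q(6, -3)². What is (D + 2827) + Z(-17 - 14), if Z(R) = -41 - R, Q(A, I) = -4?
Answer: 2833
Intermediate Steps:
D = 16 (D = (-4)² = 16)
(D + 2827) + Z(-17 - 14) = (16 + 2827) + (-41 - (-17 - 14)) = 2843 + (-41 - 1*(-31)) = 2843 + (-41 + 31) = 2843 - 10 = 2833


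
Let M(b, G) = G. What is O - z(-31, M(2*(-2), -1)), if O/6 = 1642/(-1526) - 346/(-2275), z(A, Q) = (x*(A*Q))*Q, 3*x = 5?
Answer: 34312127/743925 ≈ 46.123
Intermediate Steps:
x = 5/3 (x = (⅓)*5 = 5/3 ≈ 1.6667)
z(A, Q) = 5*A*Q²/3 (z(A, Q) = (5*(A*Q)/3)*Q = (5*A*Q/3)*Q = 5*A*Q²/3)
O = -1374666/247975 (O = 6*(1642/(-1526) - 346/(-2275)) = 6*(1642*(-1/1526) - 346*(-1/2275)) = 6*(-821/763 + 346/2275) = 6*(-229111/247975) = -1374666/247975 ≈ -5.5436)
O - z(-31, M(2*(-2), -1)) = -1374666/247975 - 5*(-31)*(-1)²/3 = -1374666/247975 - 5*(-31)/3 = -1374666/247975 - 1*(-155/3) = -1374666/247975 + 155/3 = 34312127/743925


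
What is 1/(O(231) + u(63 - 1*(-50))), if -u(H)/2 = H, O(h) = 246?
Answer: 1/20 ≈ 0.050000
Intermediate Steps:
u(H) = -2*H
1/(O(231) + u(63 - 1*(-50))) = 1/(246 - 2*(63 - 1*(-50))) = 1/(246 - 2*(63 + 50)) = 1/(246 - 2*113) = 1/(246 - 226) = 1/20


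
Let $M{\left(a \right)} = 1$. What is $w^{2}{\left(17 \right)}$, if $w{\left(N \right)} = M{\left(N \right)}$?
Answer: $1$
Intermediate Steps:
$w{\left(N \right)} = 1$
$w^{2}{\left(17 \right)} = 1^{2} = 1$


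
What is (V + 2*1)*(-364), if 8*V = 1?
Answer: -1547/2 ≈ -773.50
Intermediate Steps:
V = ⅛ (V = (⅛)*1 = ⅛ ≈ 0.12500)
(V + 2*1)*(-364) = (⅛ + 2*1)*(-364) = (⅛ + 2)*(-364) = (17/8)*(-364) = -1547/2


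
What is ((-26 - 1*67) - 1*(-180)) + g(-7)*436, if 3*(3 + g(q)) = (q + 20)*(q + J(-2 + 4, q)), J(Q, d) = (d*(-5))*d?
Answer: -477333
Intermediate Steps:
J(Q, d) = -5*d² (J(Q, d) = (-5*d)*d = -5*d²)
g(q) = -3 + (20 + q)*(q - 5*q²)/3 (g(q) = -3 + ((q + 20)*(q - 5*q²))/3 = -3 + ((20 + q)*(q - 5*q²))/3 = -3 + (20 + q)*(q - 5*q²)/3)
((-26 - 1*67) - 1*(-180)) + g(-7)*436 = ((-26 - 1*67) - 1*(-180)) + (-3 - 33*(-7)² - 5/3*(-7)³ + (20/3)*(-7))*436 = ((-26 - 67) + 180) + (-3 - 33*49 - 5/3*(-343) - 140/3)*436 = (-93 + 180) + (-3 - 1617 + 1715/3 - 140/3)*436 = 87 - 1095*436 = 87 - 477420 = -477333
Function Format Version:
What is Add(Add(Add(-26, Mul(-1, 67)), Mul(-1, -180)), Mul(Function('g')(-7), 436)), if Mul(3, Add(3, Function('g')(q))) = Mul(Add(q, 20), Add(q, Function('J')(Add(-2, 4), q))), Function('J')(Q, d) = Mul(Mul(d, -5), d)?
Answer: -477333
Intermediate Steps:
Function('J')(Q, d) = Mul(-5, Pow(d, 2)) (Function('J')(Q, d) = Mul(Mul(-5, d), d) = Mul(-5, Pow(d, 2)))
Function('g')(q) = Add(-3, Mul(Rational(1, 3), Add(20, q), Add(q, Mul(-5, Pow(q, 2))))) (Function('g')(q) = Add(-3, Mul(Rational(1, 3), Mul(Add(q, 20), Add(q, Mul(-5, Pow(q, 2)))))) = Add(-3, Mul(Rational(1, 3), Mul(Add(20, q), Add(q, Mul(-5, Pow(q, 2)))))) = Add(-3, Mul(Rational(1, 3), Add(20, q), Add(q, Mul(-5, Pow(q, 2))))))
Add(Add(Add(-26, Mul(-1, 67)), Mul(-1, -180)), Mul(Function('g')(-7), 436)) = Add(Add(Add(-26, Mul(-1, 67)), Mul(-1, -180)), Mul(Add(-3, Mul(-33, Pow(-7, 2)), Mul(Rational(-5, 3), Pow(-7, 3)), Mul(Rational(20, 3), -7)), 436)) = Add(Add(Add(-26, -67), 180), Mul(Add(-3, Mul(-33, 49), Mul(Rational(-5, 3), -343), Rational(-140, 3)), 436)) = Add(Add(-93, 180), Mul(Add(-3, -1617, Rational(1715, 3), Rational(-140, 3)), 436)) = Add(87, Mul(-1095, 436)) = Add(87, -477420) = -477333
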